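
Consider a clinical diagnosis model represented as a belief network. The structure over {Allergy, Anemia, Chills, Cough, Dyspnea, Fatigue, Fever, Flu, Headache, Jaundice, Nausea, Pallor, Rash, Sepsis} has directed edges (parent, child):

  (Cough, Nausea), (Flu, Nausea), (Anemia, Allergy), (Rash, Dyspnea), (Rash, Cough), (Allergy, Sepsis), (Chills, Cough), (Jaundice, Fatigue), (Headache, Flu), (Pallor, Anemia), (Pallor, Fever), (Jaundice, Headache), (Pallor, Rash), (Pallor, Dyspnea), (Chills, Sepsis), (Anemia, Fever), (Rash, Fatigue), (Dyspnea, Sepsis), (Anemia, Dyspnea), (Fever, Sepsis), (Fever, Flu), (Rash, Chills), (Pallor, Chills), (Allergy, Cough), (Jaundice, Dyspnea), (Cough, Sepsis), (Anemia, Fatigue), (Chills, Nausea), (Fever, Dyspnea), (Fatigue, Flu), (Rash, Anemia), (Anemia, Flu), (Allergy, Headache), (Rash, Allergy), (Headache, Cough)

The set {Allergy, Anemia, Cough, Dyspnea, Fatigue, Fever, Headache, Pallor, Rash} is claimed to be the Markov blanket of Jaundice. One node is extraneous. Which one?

Parents of Jaundice: none.
Jaundice's children: Dyspnea, Fatigue, Headache.
Parents of each child, excluding Jaundice:
  Fatigue: Anemia, Rash
  Headache: Allergy
  Dyspnea: Anemia, Fever, Pallor, Rash
MB(Jaundice) = {Allergy, Anemia, Dyspnea, Fatigue, Fever, Headache, Pallor, Rash}.
Cough is neither a parent, child, nor co-parent of Jaundice, so it does not belong.

Cough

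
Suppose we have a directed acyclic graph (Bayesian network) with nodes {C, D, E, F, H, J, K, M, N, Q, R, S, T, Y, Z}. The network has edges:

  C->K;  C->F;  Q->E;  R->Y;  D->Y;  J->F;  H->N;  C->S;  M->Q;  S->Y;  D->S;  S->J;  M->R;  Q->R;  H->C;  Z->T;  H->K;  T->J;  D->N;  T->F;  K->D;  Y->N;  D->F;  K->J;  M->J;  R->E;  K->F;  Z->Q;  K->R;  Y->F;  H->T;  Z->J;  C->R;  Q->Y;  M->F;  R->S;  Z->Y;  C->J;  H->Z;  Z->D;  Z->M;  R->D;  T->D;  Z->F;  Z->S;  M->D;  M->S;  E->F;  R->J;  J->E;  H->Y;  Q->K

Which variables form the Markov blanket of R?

{C, D, E, H, J, K, M, Q, S, T, Y, Z}

By definition, MB(R) is built from R's parents, R's children, and the co-parents of R.
R's children: D, E, J, S, Y.
Parents of R: C, K, M, Q.
Parents of each child, excluding R:
  parents(D) \ {R} = {K, M, T, Z}.
  S also has parents C, D, M, Z.
  parents(J) \ {R} = {C, K, M, S, T, Z}.
  Y's other parents are D, H, Q, S, Z.
  E's other parents are J, Q.
MB(R) = {C, D, E, H, J, K, M, Q, S, T, Y, Z}.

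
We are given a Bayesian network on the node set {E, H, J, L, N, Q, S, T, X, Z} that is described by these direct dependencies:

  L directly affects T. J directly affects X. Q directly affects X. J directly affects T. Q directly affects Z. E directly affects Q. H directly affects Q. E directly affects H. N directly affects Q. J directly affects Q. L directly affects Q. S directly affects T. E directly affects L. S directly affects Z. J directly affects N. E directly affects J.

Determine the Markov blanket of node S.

{J, L, Q, T, Z}

S has no parents.
S has children T, Z.
For each child, the remaining parents (spouses of S):
  T also has parents J, L.
  Z's other parent is Q.
Taking the union gives {J, L, Q, T, Z}.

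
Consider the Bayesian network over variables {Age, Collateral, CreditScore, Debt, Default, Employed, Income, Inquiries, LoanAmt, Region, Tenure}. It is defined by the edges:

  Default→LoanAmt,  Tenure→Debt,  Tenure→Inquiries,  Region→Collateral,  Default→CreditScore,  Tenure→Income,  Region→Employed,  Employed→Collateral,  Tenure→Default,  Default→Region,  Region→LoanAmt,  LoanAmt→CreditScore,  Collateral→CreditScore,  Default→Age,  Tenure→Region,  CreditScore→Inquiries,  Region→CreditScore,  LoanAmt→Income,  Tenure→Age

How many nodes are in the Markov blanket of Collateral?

5

Pa(Collateral) = {Employed, Region}.
Collateral has child CreditScore.
Other parents of Collateral's children:
  CreditScore: Default, LoanAmt, Region
MB(Collateral) = {CreditScore, Default, Employed, LoanAmt, Region}, which has 5 nodes.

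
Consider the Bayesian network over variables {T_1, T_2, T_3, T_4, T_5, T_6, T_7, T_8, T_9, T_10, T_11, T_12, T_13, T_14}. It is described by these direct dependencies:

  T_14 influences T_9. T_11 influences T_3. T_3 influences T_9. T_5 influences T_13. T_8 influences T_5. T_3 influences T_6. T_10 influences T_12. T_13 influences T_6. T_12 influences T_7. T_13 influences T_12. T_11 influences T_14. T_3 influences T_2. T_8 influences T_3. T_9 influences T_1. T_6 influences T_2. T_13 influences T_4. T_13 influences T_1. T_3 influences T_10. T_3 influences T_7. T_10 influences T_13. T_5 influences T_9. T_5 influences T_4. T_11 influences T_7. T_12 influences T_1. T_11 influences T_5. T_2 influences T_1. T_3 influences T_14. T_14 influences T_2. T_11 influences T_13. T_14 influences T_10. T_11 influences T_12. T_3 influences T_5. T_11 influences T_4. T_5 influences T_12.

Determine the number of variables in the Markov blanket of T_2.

7

Parents of T_2: T_3, T_6, T_14.
T_2 has child T_1.
Parents of each child, excluding T_2:
  T_1 also has parents T_9, T_12, T_13.
MB(T_2) = {T_1, T_3, T_6, T_9, T_12, T_13, T_14}, which has 7 nodes.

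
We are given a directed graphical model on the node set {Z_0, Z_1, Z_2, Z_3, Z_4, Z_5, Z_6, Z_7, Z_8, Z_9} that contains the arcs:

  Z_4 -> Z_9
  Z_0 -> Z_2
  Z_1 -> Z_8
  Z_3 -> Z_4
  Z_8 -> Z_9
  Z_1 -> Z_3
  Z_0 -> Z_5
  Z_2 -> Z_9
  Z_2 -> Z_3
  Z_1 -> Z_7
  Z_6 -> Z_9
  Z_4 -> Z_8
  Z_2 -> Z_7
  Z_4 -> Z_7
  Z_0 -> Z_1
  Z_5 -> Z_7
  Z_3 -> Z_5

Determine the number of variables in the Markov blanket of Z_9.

4

Recall MB(v) = parents ∪ children ∪ spouses, where spouses are the other parents of v's children.
Pa(Z_9) = {Z_2, Z_4, Z_6, Z_8}.
Z_9's children: none.
Z_9 has no children, so there are no co-parents.
MB(Z_9) = {Z_2, Z_4, Z_6, Z_8}, which has 4 nodes.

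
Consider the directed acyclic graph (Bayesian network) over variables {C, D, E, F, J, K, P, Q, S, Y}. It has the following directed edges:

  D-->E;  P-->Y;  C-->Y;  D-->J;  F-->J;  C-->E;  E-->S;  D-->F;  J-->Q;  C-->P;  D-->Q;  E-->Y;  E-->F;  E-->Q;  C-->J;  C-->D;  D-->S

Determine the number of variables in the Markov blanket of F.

4

The Markov blanket of a node is its parents, its children, and the other parents of its children.
Ch(F) = {J}.
F's parents: D, E.
Other parents of F's children:
  J's other parents are C, D.
MB(F) = {C, D, E, J}, which has 4 nodes.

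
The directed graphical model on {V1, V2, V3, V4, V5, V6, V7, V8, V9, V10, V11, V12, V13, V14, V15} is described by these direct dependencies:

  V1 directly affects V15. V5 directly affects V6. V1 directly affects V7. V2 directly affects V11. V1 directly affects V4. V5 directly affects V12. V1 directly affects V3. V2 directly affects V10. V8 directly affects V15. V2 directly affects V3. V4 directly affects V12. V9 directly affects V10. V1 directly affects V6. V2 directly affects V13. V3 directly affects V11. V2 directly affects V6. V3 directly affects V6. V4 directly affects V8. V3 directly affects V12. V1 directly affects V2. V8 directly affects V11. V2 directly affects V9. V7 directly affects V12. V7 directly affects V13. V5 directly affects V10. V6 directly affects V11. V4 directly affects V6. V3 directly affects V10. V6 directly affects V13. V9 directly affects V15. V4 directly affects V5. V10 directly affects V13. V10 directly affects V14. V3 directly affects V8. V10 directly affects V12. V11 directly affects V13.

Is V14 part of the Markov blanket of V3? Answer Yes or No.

No

By definition, MB(V3) is built from V3's parents, V3's children, and the co-parents of V3.
V3 has parents V1, V2.
V3's children: V6, V8, V10, V11, V12.
For each child, the remaining parents (spouses of V3):
  V6 also has parents V1, V2, V4, V5.
  parents(V8) \ {V3} = {V4}.
  V10 also has parents V2, V5, V9.
  parents(V11) \ {V3} = {V2, V6, V8}.
  V12's other parents are V4, V5, V7, V10.
MB(V3) = {V1, V2, V4, V5, V6, V7, V8, V9, V10, V11, V12}; V14 is not in this set.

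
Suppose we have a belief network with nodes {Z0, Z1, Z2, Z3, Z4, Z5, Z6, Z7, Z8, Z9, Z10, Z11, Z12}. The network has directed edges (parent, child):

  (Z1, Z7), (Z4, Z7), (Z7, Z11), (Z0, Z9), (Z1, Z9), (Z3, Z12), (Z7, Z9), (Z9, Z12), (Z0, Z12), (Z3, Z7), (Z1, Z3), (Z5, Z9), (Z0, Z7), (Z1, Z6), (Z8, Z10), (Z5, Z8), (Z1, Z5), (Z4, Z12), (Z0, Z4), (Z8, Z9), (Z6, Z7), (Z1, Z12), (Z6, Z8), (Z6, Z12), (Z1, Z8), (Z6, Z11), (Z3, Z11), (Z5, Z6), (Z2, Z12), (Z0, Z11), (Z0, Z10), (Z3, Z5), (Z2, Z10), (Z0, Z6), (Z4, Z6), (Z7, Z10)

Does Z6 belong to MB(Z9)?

Yes

Z6 is a co-parent of Z9: both are parents of Z12.
So Z6 ∈ MB(Z9).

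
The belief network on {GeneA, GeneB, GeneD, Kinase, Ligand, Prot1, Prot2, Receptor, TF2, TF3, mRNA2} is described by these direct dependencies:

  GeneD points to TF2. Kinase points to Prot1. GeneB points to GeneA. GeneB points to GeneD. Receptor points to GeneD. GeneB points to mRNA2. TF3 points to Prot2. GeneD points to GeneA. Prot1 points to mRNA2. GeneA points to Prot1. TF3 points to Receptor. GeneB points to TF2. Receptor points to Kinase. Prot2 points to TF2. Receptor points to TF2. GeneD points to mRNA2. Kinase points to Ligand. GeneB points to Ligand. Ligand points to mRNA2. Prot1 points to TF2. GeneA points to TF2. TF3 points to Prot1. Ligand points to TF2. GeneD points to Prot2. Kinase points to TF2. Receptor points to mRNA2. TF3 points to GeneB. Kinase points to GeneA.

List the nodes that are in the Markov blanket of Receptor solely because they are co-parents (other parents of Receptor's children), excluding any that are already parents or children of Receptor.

Children of Receptor: GeneD, Kinase, TF2, mRNA2.
  Kinase: no additional parents.
  GeneD also has parent GeneB.
  parents(TF2) \ {Receptor} = {GeneA, GeneB, GeneD, Kinase, Ligand, Prot1, Prot2}.
  mRNA2's other parents are GeneB, GeneD, Ligand, Prot1.
Excluding nodes already adjacent to Receptor (GeneD, Kinase, TF2, TF3, mRNA2), the co-parent-only contribution is {GeneA, GeneB, Ligand, Prot1, Prot2}.

{GeneA, GeneB, Ligand, Prot1, Prot2}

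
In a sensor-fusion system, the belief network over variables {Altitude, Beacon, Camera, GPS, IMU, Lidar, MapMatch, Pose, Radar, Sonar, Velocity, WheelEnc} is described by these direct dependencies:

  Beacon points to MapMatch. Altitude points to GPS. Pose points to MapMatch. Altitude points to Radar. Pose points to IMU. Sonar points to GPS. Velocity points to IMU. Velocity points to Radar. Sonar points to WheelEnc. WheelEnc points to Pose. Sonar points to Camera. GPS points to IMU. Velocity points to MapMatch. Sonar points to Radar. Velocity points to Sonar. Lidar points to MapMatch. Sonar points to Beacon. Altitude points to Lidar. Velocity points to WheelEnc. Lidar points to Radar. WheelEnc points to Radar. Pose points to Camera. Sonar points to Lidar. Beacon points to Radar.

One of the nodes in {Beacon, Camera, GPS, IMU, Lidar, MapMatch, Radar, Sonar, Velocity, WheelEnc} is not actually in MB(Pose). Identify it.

Radar

A node's Markov blanket = Pa ∪ Ch ∪ (parents of Ch other than the node itself).
Pose has parent WheelEnc.
Pose's children: Camera, IMU, MapMatch.
Co-parents of Pose (other parents of its children):
  Camera: Sonar
  MapMatch: Beacon, Lidar, Velocity
  IMU: GPS, Velocity
MB(Pose) = {Beacon, Camera, GPS, IMU, Lidar, MapMatch, Sonar, Velocity, WheelEnc}.
Radar is neither a parent, child, nor co-parent of Pose, so it does not belong.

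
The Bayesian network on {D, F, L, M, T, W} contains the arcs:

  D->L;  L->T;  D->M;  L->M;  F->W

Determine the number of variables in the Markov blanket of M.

The Markov blanket of a node is its parents, its children, and the other parents of its children.
Parents of M: D, L.
M's children: none.
With no children, M has no spouses; the co-parent set is empty.
MB(M) = {D, L}, which has 2 nodes.

2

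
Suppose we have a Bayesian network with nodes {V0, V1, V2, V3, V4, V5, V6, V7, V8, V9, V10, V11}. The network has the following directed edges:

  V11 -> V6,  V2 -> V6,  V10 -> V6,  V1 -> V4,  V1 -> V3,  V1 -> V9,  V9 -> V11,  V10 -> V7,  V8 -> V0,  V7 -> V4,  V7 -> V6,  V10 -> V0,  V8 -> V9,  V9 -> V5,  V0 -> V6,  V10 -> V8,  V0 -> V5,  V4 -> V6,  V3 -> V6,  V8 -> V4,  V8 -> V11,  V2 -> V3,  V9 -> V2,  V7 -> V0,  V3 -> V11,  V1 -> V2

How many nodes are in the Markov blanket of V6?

V6's children: none.
V6 has parents V0, V2, V3, V4, V7, V10, V11.
With no children, V6 has no spouses; the co-parent set is empty.
MB(V6) = {V0, V2, V3, V4, V7, V10, V11}, which has 7 nodes.

7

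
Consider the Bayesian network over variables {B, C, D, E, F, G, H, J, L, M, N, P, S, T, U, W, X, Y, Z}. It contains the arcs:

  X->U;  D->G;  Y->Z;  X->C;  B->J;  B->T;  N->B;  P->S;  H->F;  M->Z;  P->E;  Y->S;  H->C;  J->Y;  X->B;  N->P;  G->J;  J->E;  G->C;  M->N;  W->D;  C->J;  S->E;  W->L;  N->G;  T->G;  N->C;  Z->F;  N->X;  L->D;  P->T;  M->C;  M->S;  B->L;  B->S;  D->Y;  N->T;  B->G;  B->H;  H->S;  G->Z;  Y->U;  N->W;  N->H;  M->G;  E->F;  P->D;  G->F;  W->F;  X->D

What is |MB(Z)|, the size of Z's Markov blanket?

By definition, MB(Z) is built from Z's parents, Z's children, and the co-parents of Z.
Pa(Z) = {G, M, Y}.
Ch(Z) = {F}.
For each child, the remaining parents (spouses of Z):
  F's other parents are E, G, H, W.
MB(Z) = {E, F, G, H, M, W, Y}, which has 7 nodes.

7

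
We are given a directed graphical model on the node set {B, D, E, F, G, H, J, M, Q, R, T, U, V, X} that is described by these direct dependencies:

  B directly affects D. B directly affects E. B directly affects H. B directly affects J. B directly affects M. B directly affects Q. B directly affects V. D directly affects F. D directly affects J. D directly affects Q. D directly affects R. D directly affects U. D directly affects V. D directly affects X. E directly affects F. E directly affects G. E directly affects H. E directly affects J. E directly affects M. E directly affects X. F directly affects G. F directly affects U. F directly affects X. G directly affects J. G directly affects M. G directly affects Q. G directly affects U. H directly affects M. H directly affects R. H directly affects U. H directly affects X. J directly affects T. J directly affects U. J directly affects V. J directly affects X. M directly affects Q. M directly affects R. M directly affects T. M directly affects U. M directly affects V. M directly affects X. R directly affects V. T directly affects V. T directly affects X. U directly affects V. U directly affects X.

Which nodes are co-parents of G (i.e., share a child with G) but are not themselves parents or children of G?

{B, D, H}

Children of G: J, M, Q, U.
  J's other parents are B, D, E.
  M also has parents B, E, H.
  parents(Q) \ {G} = {B, D, M}.
  U's other parents are D, F, H, J, M.
Excluding nodes already adjacent to G (E, F, J, M, Q, U), the co-parent-only contribution is {B, D, H}.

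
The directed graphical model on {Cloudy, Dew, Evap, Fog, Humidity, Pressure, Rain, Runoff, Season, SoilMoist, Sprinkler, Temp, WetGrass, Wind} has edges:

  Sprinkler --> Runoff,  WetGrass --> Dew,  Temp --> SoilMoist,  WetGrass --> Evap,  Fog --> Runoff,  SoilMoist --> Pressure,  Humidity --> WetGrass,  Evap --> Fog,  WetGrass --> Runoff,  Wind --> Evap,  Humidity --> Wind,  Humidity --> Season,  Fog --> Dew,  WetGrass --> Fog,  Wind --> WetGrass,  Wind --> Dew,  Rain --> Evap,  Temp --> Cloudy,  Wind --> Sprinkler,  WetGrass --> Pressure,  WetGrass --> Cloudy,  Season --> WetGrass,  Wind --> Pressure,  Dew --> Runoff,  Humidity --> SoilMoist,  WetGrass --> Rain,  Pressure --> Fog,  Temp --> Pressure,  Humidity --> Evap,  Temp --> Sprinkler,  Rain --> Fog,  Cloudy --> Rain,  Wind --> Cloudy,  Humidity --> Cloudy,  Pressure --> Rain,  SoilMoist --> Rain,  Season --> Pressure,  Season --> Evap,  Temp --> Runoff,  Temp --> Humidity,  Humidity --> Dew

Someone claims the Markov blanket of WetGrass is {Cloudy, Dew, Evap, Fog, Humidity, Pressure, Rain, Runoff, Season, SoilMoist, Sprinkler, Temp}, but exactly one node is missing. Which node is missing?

WetGrass's parents: Humidity, Season, Wind.
WetGrass's children: Cloudy, Dew, Evap, Fog, Pressure, Rain, Runoff.
Parents of each child, excluding WetGrass:
  Cloudy: Humidity, Temp, Wind
  Pressure: Season, SoilMoist, Temp, Wind
  Rain: Cloudy, Pressure, SoilMoist
  Evap: Humidity, Rain, Season, Wind
  Fog: Evap, Pressure, Rain
  Dew: Fog, Humidity, Wind
  Runoff: Dew, Fog, Sprinkler, Temp
MB(WetGrass) = {Cloudy, Dew, Evap, Fog, Humidity, Pressure, Rain, Runoff, Season, SoilMoist, Sprinkler, Temp, Wind}.
Comparing with the claimed set, Wind is missing.

Wind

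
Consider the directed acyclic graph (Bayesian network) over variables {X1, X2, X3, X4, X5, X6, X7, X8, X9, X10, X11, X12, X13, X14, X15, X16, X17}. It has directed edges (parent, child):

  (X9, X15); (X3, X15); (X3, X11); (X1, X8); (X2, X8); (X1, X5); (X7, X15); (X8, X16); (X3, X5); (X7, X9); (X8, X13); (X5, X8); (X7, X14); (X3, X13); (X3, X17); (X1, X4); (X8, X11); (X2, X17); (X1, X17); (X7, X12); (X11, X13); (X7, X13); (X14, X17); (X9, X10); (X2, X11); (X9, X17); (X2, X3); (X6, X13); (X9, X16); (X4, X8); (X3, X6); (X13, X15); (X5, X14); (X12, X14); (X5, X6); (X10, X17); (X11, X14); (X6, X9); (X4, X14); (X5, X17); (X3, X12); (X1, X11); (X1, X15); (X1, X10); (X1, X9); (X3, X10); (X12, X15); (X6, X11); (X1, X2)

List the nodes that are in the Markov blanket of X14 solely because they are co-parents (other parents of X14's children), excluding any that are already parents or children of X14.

Children of X14: X17.
  X17's other parents are X1, X2, X3, X5, X9, X10.
Excluding nodes already adjacent to X14 (X4, X5, X7, X11, X12, X17), the co-parent-only contribution is {X1, X2, X3, X9, X10}.

{X1, X2, X3, X9, X10}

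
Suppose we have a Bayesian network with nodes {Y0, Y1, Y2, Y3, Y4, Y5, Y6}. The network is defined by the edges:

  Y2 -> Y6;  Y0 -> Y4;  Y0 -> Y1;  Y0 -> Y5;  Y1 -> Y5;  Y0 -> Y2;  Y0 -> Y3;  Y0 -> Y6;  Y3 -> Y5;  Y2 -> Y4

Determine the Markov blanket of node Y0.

{Y1, Y2, Y3, Y4, Y5, Y6}

Recall MB(v) = parents ∪ children ∪ spouses, where spouses are the other parents of v's children.
Parents of Y0: none.
Y0's children: Y1, Y2, Y3, Y4, Y5, Y6.
Parents of each child, excluding Y0:
  Y1 has no other parent.
  Y2 has no other parent.
  Y3 has no other parent.
  Y4 also has parent Y2.
  parents(Y5) \ {Y0} = {Y1, Y3}.
  Y6 also has parent Y2.
Taking the union gives {Y1, Y2, Y3, Y4, Y5, Y6}.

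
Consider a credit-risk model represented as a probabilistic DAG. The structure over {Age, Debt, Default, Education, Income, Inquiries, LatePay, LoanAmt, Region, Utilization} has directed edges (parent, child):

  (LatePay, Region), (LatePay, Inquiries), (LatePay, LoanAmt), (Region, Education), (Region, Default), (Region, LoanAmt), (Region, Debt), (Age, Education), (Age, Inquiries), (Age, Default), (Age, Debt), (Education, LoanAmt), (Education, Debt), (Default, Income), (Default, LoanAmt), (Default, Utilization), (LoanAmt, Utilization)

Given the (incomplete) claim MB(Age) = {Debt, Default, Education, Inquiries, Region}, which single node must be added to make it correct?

Pa(Age) = {}.
Children of Age: Debt, Default, Education, Inquiries.
Co-parents of Age (other parents of its children):
  Education also has parent Region.
  Inquiries's other parent is LatePay.
  parents(Default) \ {Age} = {Region}.
  parents(Debt) \ {Age} = {Education, Region}.
MB(Age) = {Debt, Default, Education, Inquiries, LatePay, Region}.
Comparing with the claimed set, LatePay is missing.

LatePay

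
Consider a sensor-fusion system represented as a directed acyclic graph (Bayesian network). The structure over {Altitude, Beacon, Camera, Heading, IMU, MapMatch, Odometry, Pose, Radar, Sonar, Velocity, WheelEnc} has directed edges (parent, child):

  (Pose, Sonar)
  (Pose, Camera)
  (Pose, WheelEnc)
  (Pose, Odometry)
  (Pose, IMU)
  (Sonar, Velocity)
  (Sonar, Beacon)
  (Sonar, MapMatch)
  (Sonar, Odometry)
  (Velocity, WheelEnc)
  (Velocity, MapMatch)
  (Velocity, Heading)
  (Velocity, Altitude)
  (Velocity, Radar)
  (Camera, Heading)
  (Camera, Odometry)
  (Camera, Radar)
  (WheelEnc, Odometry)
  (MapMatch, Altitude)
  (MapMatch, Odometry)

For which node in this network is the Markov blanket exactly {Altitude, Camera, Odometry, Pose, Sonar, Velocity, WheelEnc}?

The target node must have every member of {Altitude, Camera, Odometry, Pose, Sonar, Velocity, WheelEnc} as a parent, child, or co-parent, and no others.
Parents of MapMatch: Sonar, Velocity; children: Altitude, Odometry; co-parents: Camera, Pose, Sonar, Velocity, WheelEnc.
These exactly cover the given set, so the node is MapMatch.

MapMatch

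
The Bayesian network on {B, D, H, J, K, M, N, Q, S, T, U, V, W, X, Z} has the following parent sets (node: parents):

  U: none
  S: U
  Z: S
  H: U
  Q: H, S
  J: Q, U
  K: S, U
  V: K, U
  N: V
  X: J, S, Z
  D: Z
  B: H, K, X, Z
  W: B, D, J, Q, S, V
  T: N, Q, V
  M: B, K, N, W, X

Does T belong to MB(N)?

Yes

T is a child of N.
So T ∈ MB(N).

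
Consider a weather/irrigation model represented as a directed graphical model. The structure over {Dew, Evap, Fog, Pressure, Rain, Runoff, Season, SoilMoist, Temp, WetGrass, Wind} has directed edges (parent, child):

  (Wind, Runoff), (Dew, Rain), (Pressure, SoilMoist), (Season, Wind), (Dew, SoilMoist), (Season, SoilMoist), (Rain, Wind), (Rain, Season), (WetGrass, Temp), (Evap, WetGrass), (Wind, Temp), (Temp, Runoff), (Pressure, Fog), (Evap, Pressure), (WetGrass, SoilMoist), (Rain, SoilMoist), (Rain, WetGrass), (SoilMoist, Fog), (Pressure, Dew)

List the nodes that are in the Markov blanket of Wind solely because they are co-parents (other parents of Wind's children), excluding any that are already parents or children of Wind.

Children of Wind: Runoff, Temp.
  Temp's other parent is WetGrass.
  Runoff also has parent Temp.
Excluding nodes already adjacent to Wind (Rain, Runoff, Season, Temp), the co-parent-only contribution is {WetGrass}.

{WetGrass}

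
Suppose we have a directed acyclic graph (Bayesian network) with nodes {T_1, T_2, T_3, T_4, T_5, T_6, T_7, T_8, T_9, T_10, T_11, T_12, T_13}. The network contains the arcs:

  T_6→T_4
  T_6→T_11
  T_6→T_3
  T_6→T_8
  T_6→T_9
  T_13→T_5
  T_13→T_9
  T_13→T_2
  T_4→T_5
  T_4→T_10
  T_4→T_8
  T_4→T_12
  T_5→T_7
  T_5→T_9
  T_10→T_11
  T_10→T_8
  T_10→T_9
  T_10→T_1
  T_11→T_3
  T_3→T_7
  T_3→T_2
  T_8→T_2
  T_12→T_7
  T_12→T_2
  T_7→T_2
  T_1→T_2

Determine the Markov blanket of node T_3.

T_3's parents: T_6, T_11.
Children of T_3: T_2, T_7.
Co-parents of T_3 (other parents of its children):
  parents(T_7) \ {T_3} = {T_5, T_12}.
  parents(T_2) \ {T_3} = {T_1, T_7, T_8, T_12, T_13}.
So the Markov blanket of T_3 is {T_1, T_2, T_5, T_6, T_7, T_8, T_11, T_12, T_13}.

{T_1, T_2, T_5, T_6, T_7, T_8, T_11, T_12, T_13}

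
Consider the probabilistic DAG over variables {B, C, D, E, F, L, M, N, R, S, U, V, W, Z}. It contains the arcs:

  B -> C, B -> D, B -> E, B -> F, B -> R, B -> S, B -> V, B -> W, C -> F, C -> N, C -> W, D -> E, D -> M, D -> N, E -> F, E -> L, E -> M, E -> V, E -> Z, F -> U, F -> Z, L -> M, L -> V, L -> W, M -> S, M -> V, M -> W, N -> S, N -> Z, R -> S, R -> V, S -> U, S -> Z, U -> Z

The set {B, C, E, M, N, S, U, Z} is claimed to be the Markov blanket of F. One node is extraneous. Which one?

M

F has parents B, C, E.
Children of F: U, Z.
For each child, the remaining parents (spouses of F):
  U also has parent S.
  Z's other parents are E, N, S, U.
MB(F) = {B, C, E, N, S, U, Z}.
M is neither a parent, child, nor co-parent of F, so it does not belong.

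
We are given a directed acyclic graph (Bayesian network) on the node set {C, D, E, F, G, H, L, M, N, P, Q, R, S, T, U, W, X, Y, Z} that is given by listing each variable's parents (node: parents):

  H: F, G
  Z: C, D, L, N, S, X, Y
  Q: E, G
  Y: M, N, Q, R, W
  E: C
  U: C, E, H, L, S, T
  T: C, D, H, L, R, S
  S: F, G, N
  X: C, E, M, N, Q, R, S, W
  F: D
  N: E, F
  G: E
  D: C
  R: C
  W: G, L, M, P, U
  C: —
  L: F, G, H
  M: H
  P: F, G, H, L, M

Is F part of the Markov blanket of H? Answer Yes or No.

Yes

F is a parent of H.
So F ∈ MB(H).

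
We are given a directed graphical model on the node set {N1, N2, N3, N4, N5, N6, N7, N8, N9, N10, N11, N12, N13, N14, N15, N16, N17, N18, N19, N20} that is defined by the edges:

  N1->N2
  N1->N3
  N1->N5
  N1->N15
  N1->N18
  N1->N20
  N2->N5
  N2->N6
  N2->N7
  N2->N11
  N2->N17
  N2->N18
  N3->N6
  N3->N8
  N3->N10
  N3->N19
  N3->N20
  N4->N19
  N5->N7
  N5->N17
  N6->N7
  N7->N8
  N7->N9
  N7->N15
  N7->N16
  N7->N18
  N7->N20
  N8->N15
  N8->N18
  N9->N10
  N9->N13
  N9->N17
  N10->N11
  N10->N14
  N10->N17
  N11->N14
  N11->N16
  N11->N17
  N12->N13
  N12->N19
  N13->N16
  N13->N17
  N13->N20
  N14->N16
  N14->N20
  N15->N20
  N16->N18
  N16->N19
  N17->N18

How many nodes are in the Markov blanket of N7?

15

Pa(N7) = {N2, N5, N6}.
N7's children: N8, N9, N15, N16, N18, N20.
Co-parents of N7 (other parents of its children):
  N8's other parent is N3.
  N9: no additional parents.
  N15 also has parents N1, N8.
  N16 also has parents N11, N13, N14.
  parents(N18) \ {N7} = {N1, N2, N8, N16, N17}.
  parents(N20) \ {N7} = {N1, N3, N13, N14, N15}.
MB(N7) = {N1, N2, N3, N5, N6, N8, N9, N11, N13, N14, N15, N16, N17, N18, N20}, which has 15 nodes.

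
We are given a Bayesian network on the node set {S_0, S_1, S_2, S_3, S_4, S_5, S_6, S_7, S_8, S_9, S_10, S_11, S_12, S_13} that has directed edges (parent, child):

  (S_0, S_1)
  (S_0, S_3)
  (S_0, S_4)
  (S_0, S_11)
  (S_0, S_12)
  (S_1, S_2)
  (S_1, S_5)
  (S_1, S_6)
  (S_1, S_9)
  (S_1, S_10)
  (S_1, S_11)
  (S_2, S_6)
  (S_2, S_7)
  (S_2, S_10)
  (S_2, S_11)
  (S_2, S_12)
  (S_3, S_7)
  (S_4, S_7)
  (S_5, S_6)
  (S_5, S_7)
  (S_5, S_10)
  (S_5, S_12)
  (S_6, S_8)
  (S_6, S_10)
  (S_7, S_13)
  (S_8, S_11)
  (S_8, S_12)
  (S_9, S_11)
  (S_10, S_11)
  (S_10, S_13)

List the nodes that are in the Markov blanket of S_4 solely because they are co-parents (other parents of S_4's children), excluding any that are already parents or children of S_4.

Children of S_4: S_7.
  parents(S_7) \ {S_4} = {S_2, S_3, S_5}.
Excluding nodes already adjacent to S_4 (S_0, S_7), the co-parent-only contribution is {S_2, S_3, S_5}.

{S_2, S_3, S_5}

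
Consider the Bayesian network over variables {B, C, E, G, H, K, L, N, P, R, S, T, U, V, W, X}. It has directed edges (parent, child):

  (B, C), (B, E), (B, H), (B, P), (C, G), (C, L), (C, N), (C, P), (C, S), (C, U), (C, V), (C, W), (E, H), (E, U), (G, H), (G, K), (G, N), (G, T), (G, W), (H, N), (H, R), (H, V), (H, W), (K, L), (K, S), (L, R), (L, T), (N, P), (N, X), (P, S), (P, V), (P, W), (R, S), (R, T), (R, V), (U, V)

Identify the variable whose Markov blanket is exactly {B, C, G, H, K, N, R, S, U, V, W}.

P

The target node must have every member of {B, C, G, H, K, N, R, S, U, V, W} as a parent, child, or co-parent, and no others.
Parents of P: B, C, N; children: S, V, W; co-parents: C, G, H, K, R, U.
These exactly cover the given set, so the node is P.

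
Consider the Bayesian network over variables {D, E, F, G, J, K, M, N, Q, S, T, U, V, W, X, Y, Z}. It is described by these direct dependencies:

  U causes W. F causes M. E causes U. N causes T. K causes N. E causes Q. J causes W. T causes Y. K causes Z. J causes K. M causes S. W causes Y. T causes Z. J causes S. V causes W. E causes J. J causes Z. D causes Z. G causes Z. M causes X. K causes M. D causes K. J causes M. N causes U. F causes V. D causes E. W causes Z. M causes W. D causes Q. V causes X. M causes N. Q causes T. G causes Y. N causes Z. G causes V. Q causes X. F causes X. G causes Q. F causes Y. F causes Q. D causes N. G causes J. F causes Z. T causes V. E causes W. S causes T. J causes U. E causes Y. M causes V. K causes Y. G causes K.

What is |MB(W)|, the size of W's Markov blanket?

13

A node's Markov blanket = Pa ∪ Ch ∪ (parents of Ch other than the node itself).
Ch(W) = {Y, Z}.
Pa(W) = {E, J, M, U, V}.
Parents of each child, excluding W:
  Y: E, F, G, K, T
  Z: D, F, G, J, K, N, T
MB(W) = {D, E, F, G, J, K, M, N, T, U, V, Y, Z}, which has 13 nodes.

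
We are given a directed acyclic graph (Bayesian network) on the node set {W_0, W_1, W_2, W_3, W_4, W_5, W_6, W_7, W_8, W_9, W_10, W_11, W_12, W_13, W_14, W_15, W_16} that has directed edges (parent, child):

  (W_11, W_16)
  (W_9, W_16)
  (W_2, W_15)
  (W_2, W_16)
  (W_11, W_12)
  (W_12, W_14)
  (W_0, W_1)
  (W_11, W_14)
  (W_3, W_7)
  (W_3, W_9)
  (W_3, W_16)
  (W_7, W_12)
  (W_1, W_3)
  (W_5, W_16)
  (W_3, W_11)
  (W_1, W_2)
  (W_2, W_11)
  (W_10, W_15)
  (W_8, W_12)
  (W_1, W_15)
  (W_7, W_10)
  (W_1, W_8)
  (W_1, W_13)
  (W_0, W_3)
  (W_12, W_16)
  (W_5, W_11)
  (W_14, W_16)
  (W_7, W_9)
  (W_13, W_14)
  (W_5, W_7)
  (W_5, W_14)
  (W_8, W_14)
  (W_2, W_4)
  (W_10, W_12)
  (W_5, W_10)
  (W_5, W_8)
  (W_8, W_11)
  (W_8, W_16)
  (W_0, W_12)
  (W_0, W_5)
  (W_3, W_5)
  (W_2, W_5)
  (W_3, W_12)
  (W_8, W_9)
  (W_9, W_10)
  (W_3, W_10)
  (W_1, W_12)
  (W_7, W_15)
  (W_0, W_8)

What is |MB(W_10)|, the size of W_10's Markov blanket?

W_10's parents: W_3, W_5, W_7, W_9.
W_10 has children W_12, W_15.
Parents of each child, excluding W_10:
  W_12's other parents are W_0, W_1, W_3, W_7, W_8, W_11.
  W_15's other parents are W_1, W_2, W_7.
MB(W_10) = {W_0, W_1, W_2, W_3, W_5, W_7, W_8, W_9, W_11, W_12, W_15}, which has 11 nodes.

11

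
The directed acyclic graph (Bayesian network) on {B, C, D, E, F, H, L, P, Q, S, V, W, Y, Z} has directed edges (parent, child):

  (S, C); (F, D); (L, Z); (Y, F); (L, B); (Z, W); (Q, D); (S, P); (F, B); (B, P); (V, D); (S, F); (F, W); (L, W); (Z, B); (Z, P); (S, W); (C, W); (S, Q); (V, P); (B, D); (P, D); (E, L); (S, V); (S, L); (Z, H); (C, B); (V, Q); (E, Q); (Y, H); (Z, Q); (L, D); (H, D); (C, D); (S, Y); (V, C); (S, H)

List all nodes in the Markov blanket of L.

{B, C, D, E, F, H, P, Q, S, V, W, Z}

L's parents: E, S.
L's children: B, D, W, Z.
Parents of each child, excluding L:
  Z: no additional parents.
  parents(B) \ {L} = {C, F, Z}.
  parents(D) \ {L} = {B, C, F, H, P, Q, V}.
  W's other parents are C, F, S, Z.
So the Markov blanket of L is {B, C, D, E, F, H, P, Q, S, V, W, Z}.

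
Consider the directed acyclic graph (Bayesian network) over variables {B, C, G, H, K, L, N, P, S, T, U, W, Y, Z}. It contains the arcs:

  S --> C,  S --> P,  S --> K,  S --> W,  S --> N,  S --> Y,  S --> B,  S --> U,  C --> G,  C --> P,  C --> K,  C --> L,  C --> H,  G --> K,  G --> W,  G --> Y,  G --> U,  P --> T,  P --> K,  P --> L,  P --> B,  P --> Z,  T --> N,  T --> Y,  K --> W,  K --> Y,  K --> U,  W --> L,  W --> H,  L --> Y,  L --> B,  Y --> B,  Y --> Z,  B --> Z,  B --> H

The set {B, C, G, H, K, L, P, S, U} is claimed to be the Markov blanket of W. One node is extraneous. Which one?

U

W has parents G, K, S.
W's children: H, L.
Other parents of W's children:
  L's other parents are C, P.
  parents(H) \ {W} = {B, C}.
MB(W) = {B, C, G, H, K, L, P, S}.
U is neither a parent, child, nor co-parent of W, so it does not belong.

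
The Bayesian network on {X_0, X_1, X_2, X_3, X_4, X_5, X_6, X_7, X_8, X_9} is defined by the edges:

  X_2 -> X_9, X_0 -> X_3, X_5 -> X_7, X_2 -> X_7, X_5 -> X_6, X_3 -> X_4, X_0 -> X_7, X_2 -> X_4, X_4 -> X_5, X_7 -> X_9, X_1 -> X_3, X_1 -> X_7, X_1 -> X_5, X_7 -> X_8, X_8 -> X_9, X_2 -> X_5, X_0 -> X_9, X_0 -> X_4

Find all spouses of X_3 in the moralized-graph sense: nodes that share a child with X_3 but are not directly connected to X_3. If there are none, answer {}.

Children of X_3: X_4.
  X_4: X_0, X_2
Excluding nodes already adjacent to X_3 (X_0, X_1, X_4), the co-parent-only contribution is {X_2}.

{X_2}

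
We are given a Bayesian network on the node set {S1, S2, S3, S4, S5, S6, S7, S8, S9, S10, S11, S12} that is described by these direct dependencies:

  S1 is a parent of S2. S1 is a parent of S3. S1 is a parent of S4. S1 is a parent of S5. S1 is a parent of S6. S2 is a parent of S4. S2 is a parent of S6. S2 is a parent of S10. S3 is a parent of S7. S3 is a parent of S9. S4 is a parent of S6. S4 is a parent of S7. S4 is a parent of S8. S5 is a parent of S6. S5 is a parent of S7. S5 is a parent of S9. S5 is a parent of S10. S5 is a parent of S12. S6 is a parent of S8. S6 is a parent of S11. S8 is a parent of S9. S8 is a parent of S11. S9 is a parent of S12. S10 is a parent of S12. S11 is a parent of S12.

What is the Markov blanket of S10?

{S2, S5, S9, S11, S12}

By definition, MB(S10) is built from S10's parents, S10's children, and the co-parents of S10.
S10 has parents S2, S5.
Children of S10: S12.
Co-parents of S10 (other parents of its children):
  S12's other parents are S5, S9, S11.
So the Markov blanket of S10 is {S2, S5, S9, S11, S12}.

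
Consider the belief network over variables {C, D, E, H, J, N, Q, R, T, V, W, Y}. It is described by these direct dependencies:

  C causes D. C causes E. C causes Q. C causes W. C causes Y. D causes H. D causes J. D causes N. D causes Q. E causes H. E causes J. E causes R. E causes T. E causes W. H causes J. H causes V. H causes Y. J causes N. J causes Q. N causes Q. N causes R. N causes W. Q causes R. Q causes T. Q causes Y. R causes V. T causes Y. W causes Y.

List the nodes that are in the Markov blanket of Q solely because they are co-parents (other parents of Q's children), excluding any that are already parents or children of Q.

Children of Q: R, T, Y.
  R: E, N
  T: E
  Y: C, H, T, W
Excluding nodes already adjacent to Q (C, D, J, N, R, T, Y), the co-parent-only contribution is {E, H, W}.

{E, H, W}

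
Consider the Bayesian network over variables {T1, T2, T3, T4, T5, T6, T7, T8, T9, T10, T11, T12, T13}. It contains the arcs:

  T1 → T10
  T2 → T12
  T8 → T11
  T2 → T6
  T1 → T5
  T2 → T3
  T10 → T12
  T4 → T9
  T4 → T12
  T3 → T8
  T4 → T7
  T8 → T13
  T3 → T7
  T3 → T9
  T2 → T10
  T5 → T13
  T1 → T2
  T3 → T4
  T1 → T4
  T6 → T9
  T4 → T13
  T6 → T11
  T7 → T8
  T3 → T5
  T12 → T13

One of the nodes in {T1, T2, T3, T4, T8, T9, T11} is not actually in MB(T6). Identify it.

T1

Pa(T6) = {T2}.
Ch(T6) = {T9, T11}.
For each child, the remaining parents (spouses of T6):
  T9: T3, T4
  T11: T8
MB(T6) = {T2, T3, T4, T8, T9, T11}.
T1 is neither a parent, child, nor co-parent of T6, so it does not belong.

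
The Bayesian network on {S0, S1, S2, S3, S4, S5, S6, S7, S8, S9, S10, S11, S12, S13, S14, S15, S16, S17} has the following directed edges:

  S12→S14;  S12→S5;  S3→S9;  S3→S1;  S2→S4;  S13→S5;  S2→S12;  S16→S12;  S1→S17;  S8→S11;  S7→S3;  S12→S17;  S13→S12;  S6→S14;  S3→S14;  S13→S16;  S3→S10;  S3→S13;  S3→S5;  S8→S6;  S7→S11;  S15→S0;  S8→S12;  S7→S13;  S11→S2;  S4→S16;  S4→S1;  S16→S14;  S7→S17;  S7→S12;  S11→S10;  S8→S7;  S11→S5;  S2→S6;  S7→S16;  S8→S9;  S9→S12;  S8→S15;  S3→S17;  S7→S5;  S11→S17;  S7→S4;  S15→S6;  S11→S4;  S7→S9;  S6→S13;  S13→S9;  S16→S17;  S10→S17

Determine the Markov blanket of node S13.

{S2, S3, S4, S5, S6, S7, S8, S9, S11, S12, S16}

A node's Markov blanket = Pa ∪ Ch ∪ (parents of Ch other than the node itself).
S13 has parents S3, S6, S7.
Ch(S13) = {S5, S9, S12, S16}.
Parents of each child, excluding S13:
  S16 also has parents S4, S7.
  parents(S9) \ {S13} = {S3, S7, S8}.
  parents(S12) \ {S13} = {S2, S7, S8, S9, S16}.
  S5 also has parents S3, S7, S11, S12.
So the Markov blanket of S13 is {S2, S3, S4, S5, S6, S7, S8, S9, S11, S12, S16}.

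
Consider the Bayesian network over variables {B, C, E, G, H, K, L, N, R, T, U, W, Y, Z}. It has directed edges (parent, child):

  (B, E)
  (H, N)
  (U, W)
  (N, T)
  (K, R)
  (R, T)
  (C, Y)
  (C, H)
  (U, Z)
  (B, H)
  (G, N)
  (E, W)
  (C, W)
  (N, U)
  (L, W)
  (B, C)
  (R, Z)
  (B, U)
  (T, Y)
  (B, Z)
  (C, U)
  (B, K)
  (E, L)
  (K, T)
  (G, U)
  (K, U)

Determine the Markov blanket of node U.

{B, C, E, G, K, L, N, R, W, Z}

A node's Markov blanket = Pa ∪ Ch ∪ (parents of Ch other than the node itself).
U has children W, Z.
Parents of U: B, C, G, K, N.
Other parents of U's children:
  W also has parents C, E, L.
  Z's other parents are B, R.
Union: {B, C, G, K, N} ∪ {W, Z} ∪ {B, C, E, L, R} = {B, C, E, G, K, L, N, R, W, Z}.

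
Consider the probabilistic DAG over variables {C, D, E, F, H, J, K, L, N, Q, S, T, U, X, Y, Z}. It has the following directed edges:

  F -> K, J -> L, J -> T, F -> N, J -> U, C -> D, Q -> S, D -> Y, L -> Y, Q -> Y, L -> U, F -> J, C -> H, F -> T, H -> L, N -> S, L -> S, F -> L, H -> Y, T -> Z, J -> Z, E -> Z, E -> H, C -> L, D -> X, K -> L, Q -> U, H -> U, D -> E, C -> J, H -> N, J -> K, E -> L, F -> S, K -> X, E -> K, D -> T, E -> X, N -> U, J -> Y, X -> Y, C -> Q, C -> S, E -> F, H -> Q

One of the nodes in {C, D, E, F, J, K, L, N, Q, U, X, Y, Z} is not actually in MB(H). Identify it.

A node's Markov blanket = Pa ∪ Ch ∪ (parents of Ch other than the node itself).
Pa(H) = {C, E}.
H's children: L, N, Q, U, Y.
Other parents of H's children:
  L also has parents C, E, F, J, K.
  N's other parent is F.
  Q's other parent is C.
  parents(U) \ {H} = {J, L, N, Q}.
  parents(Y) \ {H} = {D, J, L, Q, X}.
MB(H) = {C, D, E, F, J, K, L, N, Q, U, X, Y}.
Z is neither a parent, child, nor co-parent of H, so it does not belong.

Z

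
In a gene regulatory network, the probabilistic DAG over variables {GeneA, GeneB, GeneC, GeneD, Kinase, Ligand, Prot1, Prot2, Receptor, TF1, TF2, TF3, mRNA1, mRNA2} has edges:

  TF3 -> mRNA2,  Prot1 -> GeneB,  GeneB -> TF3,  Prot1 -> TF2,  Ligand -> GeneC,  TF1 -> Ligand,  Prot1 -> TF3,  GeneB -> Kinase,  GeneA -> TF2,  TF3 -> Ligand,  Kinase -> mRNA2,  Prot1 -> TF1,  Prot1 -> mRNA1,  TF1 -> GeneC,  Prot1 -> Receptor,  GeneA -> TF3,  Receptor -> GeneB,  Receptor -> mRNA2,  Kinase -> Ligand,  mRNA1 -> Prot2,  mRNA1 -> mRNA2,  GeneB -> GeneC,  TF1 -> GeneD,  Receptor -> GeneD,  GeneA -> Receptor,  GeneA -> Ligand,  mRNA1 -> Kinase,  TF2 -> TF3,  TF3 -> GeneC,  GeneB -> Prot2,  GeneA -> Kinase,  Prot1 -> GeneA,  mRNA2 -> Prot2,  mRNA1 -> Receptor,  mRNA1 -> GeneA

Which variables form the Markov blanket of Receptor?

By definition, MB(Receptor) is built from Receptor's parents, Receptor's children, and the co-parents of Receptor.
Receptor's children: GeneB, GeneD, mRNA2.
Receptor has parents GeneA, Prot1, mRNA1.
Co-parents of Receptor (other parents of its children):
  parents(GeneB) \ {Receptor} = {Prot1}.
  mRNA2 also has parents Kinase, TF3, mRNA1.
  GeneD's other parent is TF1.
MB(Receptor) = {GeneA, GeneB, GeneD, Kinase, Prot1, TF1, TF3, mRNA1, mRNA2}.

{GeneA, GeneB, GeneD, Kinase, Prot1, TF1, TF3, mRNA1, mRNA2}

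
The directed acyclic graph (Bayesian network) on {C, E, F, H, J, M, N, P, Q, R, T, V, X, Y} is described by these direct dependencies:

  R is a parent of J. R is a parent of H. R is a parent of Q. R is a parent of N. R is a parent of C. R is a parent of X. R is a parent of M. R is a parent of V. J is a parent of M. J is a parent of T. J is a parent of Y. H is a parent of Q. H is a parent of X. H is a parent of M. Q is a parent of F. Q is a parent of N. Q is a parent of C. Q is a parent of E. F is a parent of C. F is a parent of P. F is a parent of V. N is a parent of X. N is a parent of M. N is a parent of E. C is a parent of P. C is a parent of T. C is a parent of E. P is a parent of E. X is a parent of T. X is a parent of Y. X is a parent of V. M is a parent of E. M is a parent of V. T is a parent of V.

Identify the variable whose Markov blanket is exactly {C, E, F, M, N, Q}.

P

The target node must have every member of {C, E, F, M, N, Q} as a parent, child, or co-parent, and no others.
Parents of P: C, F; children: E; co-parents: C, M, N, Q.
These exactly cover the given set, so the node is P.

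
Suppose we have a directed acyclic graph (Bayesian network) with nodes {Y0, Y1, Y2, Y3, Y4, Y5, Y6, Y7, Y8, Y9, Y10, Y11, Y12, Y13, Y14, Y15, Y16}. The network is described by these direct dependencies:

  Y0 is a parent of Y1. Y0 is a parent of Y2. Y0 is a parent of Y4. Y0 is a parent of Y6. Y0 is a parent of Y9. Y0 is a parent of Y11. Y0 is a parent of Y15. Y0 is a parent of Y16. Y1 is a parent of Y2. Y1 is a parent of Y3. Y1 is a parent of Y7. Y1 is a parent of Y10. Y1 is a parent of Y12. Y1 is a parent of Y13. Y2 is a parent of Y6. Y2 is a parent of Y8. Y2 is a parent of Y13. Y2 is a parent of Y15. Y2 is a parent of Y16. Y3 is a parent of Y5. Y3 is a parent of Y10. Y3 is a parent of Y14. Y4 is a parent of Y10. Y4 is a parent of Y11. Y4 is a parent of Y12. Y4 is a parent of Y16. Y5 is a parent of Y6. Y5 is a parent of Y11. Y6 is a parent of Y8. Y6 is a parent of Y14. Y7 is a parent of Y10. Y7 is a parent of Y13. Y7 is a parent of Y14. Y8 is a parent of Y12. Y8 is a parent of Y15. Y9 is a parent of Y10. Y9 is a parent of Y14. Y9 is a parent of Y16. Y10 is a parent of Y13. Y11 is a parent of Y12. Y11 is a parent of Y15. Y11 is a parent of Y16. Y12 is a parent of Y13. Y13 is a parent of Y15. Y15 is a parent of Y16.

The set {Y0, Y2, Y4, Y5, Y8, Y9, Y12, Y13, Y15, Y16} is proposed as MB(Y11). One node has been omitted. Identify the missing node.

Parents of Y11: Y0, Y4, Y5.
Ch(Y11) = {Y12, Y15, Y16}.
Parents of each child, excluding Y11:
  Y12: Y1, Y4, Y8
  Y15: Y0, Y2, Y8, Y13
  Y16: Y0, Y2, Y4, Y9, Y15
MB(Y11) = {Y0, Y1, Y2, Y4, Y5, Y8, Y9, Y12, Y13, Y15, Y16}.
Comparing with the claimed set, Y1 is missing.

Y1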